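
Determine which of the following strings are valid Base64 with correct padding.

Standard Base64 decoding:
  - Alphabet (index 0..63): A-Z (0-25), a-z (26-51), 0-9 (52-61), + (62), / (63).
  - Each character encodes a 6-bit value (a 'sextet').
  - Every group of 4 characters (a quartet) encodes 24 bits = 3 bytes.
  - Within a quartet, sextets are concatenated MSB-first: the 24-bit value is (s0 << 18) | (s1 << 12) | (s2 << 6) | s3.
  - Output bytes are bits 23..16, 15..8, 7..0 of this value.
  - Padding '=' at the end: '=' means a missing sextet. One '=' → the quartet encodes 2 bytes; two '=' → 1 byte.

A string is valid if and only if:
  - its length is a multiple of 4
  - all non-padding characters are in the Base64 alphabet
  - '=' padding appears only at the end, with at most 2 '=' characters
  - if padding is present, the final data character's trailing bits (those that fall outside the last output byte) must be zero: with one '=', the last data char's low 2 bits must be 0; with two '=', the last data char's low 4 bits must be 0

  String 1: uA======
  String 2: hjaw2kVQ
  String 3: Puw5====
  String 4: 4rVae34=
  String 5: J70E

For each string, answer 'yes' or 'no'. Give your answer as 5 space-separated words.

String 1: 'uA======' → invalid (6 pad chars (max 2))
String 2: 'hjaw2kVQ' → valid
String 3: 'Puw5====' → invalid (4 pad chars (max 2))
String 4: '4rVae34=' → valid
String 5: 'J70E' → valid

Answer: no yes no yes yes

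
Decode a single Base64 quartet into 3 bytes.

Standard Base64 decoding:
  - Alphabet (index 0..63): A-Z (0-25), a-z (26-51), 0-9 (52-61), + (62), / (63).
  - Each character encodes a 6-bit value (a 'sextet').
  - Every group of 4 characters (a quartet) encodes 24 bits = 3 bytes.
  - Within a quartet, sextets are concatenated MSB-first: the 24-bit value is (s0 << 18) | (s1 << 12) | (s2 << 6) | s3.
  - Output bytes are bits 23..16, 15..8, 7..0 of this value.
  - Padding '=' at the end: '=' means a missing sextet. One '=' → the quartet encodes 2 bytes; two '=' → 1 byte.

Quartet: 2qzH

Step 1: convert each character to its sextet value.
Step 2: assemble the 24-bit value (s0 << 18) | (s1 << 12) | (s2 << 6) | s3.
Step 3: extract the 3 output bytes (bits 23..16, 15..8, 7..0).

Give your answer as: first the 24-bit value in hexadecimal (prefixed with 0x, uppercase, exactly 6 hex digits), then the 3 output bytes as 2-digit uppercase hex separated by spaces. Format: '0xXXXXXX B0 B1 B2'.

Answer: 0xDAACC7 DA AC C7

Derivation:
Sextets: 2=54, q=42, z=51, H=7
24-bit: (54<<18) | (42<<12) | (51<<6) | 7
      = 0xD80000 | 0x02A000 | 0x000CC0 | 0x000007
      = 0xDAACC7
Bytes: (v>>16)&0xFF=DA, (v>>8)&0xFF=AC, v&0xFF=C7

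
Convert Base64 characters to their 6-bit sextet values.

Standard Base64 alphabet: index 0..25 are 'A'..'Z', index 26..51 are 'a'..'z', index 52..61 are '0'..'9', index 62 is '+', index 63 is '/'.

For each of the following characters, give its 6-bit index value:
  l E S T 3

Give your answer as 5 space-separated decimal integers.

'l': a..z range, 26 + ord('l') − ord('a') = 37
'E': A..Z range, ord('E') − ord('A') = 4
'S': A..Z range, ord('S') − ord('A') = 18
'T': A..Z range, ord('T') − ord('A') = 19
'3': 0..9 range, 52 + ord('3') − ord('0') = 55

Answer: 37 4 18 19 55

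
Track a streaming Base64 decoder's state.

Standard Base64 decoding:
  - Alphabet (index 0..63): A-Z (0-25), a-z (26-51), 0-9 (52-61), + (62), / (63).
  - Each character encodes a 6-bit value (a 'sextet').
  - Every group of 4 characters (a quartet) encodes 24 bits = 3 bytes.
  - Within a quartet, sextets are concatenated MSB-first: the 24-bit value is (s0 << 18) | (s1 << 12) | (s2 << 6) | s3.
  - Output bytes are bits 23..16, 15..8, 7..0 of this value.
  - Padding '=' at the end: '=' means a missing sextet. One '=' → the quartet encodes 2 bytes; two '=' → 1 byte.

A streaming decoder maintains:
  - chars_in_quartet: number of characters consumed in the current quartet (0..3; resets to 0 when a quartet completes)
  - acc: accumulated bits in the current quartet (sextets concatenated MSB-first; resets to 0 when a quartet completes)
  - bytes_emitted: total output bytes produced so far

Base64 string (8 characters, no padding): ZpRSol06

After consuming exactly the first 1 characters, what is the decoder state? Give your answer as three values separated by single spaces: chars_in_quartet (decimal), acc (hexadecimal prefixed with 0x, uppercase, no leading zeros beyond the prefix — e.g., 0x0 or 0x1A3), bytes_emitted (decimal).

Answer: 1 0x19 0

Derivation:
After char 0 ('Z'=25): chars_in_quartet=1 acc=0x19 bytes_emitted=0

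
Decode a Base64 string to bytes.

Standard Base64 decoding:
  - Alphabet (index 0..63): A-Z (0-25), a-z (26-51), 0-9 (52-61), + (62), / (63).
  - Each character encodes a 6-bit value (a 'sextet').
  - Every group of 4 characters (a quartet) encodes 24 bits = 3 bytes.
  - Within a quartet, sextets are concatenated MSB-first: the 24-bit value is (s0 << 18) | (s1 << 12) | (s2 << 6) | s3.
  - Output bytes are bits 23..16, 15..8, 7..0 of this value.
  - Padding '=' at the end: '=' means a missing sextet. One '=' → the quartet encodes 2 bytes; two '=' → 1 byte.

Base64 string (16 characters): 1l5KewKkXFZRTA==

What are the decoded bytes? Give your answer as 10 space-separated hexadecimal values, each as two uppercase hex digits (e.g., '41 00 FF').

Answer: D6 5E 4A 7B 02 A4 5C 56 51 4C

Derivation:
After char 0 ('1'=53): chars_in_quartet=1 acc=0x35 bytes_emitted=0
After char 1 ('l'=37): chars_in_quartet=2 acc=0xD65 bytes_emitted=0
After char 2 ('5'=57): chars_in_quartet=3 acc=0x35979 bytes_emitted=0
After char 3 ('K'=10): chars_in_quartet=4 acc=0xD65E4A -> emit D6 5E 4A, reset; bytes_emitted=3
After char 4 ('e'=30): chars_in_quartet=1 acc=0x1E bytes_emitted=3
After char 5 ('w'=48): chars_in_quartet=2 acc=0x7B0 bytes_emitted=3
After char 6 ('K'=10): chars_in_quartet=3 acc=0x1EC0A bytes_emitted=3
After char 7 ('k'=36): chars_in_quartet=4 acc=0x7B02A4 -> emit 7B 02 A4, reset; bytes_emitted=6
After char 8 ('X'=23): chars_in_quartet=1 acc=0x17 bytes_emitted=6
After char 9 ('F'=5): chars_in_quartet=2 acc=0x5C5 bytes_emitted=6
After char 10 ('Z'=25): chars_in_quartet=3 acc=0x17159 bytes_emitted=6
After char 11 ('R'=17): chars_in_quartet=4 acc=0x5C5651 -> emit 5C 56 51, reset; bytes_emitted=9
After char 12 ('T'=19): chars_in_quartet=1 acc=0x13 bytes_emitted=9
After char 13 ('A'=0): chars_in_quartet=2 acc=0x4C0 bytes_emitted=9
Padding '==': partial quartet acc=0x4C0 -> emit 4C; bytes_emitted=10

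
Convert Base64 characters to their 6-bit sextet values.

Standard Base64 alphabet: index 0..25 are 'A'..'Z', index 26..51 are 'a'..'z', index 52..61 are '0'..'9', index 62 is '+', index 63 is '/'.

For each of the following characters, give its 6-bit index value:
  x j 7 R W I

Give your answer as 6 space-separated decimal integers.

'x': a..z range, 26 + ord('x') − ord('a') = 49
'j': a..z range, 26 + ord('j') − ord('a') = 35
'7': 0..9 range, 52 + ord('7') − ord('0') = 59
'R': A..Z range, ord('R') − ord('A') = 17
'W': A..Z range, ord('W') − ord('A') = 22
'I': A..Z range, ord('I') − ord('A') = 8

Answer: 49 35 59 17 22 8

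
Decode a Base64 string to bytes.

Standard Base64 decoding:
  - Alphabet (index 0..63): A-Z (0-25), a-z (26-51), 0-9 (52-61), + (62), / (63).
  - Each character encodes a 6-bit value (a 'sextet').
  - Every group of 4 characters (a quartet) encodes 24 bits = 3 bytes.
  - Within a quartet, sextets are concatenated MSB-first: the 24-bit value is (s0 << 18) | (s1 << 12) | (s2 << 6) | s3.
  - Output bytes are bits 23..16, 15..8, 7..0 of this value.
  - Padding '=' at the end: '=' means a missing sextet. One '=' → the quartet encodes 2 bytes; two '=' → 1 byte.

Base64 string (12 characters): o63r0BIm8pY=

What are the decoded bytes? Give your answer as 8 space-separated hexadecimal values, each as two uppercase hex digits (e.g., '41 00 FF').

Answer: A3 AD EB D0 12 26 F2 96

Derivation:
After char 0 ('o'=40): chars_in_quartet=1 acc=0x28 bytes_emitted=0
After char 1 ('6'=58): chars_in_quartet=2 acc=0xA3A bytes_emitted=0
After char 2 ('3'=55): chars_in_quartet=3 acc=0x28EB7 bytes_emitted=0
After char 3 ('r'=43): chars_in_quartet=4 acc=0xA3ADEB -> emit A3 AD EB, reset; bytes_emitted=3
After char 4 ('0'=52): chars_in_quartet=1 acc=0x34 bytes_emitted=3
After char 5 ('B'=1): chars_in_quartet=2 acc=0xD01 bytes_emitted=3
After char 6 ('I'=8): chars_in_quartet=3 acc=0x34048 bytes_emitted=3
After char 7 ('m'=38): chars_in_quartet=4 acc=0xD01226 -> emit D0 12 26, reset; bytes_emitted=6
After char 8 ('8'=60): chars_in_quartet=1 acc=0x3C bytes_emitted=6
After char 9 ('p'=41): chars_in_quartet=2 acc=0xF29 bytes_emitted=6
After char 10 ('Y'=24): chars_in_quartet=3 acc=0x3CA58 bytes_emitted=6
Padding '=': partial quartet acc=0x3CA58 -> emit F2 96; bytes_emitted=8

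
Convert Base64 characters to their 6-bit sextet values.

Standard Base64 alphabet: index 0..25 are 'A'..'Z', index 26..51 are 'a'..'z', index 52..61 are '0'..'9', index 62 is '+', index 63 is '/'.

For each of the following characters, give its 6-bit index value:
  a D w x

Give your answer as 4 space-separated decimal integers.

'a': a..z range, 26 + ord('a') − ord('a') = 26
'D': A..Z range, ord('D') − ord('A') = 3
'w': a..z range, 26 + ord('w') − ord('a') = 48
'x': a..z range, 26 + ord('x') − ord('a') = 49

Answer: 26 3 48 49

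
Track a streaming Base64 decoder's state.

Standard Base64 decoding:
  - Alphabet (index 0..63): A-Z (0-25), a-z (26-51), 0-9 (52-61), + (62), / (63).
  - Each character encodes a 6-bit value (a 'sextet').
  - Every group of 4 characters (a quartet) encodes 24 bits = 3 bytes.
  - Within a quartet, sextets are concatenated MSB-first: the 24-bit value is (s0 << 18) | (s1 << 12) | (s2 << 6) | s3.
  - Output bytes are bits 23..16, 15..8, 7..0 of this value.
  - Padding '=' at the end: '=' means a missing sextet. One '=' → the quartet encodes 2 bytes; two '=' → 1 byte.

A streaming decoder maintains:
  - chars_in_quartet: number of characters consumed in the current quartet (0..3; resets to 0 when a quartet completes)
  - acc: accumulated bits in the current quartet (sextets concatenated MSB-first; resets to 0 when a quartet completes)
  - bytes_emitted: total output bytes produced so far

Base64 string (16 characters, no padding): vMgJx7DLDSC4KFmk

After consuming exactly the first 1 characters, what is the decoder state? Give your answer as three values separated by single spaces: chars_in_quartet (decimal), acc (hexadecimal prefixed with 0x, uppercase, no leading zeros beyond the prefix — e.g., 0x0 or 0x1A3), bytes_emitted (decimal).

After char 0 ('v'=47): chars_in_quartet=1 acc=0x2F bytes_emitted=0

Answer: 1 0x2F 0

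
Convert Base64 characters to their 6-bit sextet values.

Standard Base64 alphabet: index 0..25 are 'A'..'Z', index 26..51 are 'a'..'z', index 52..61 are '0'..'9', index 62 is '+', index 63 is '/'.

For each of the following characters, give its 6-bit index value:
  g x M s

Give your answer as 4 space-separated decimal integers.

'g': a..z range, 26 + ord('g') − ord('a') = 32
'x': a..z range, 26 + ord('x') − ord('a') = 49
'M': A..Z range, ord('M') − ord('A') = 12
's': a..z range, 26 + ord('s') − ord('a') = 44

Answer: 32 49 12 44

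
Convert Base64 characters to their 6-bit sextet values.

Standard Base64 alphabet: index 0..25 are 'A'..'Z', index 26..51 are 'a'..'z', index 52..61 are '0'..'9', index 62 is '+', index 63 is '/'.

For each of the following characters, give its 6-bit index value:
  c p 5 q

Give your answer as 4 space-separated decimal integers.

Answer: 28 41 57 42

Derivation:
'c': a..z range, 26 + ord('c') − ord('a') = 28
'p': a..z range, 26 + ord('p') − ord('a') = 41
'5': 0..9 range, 52 + ord('5') − ord('0') = 57
'q': a..z range, 26 + ord('q') − ord('a') = 42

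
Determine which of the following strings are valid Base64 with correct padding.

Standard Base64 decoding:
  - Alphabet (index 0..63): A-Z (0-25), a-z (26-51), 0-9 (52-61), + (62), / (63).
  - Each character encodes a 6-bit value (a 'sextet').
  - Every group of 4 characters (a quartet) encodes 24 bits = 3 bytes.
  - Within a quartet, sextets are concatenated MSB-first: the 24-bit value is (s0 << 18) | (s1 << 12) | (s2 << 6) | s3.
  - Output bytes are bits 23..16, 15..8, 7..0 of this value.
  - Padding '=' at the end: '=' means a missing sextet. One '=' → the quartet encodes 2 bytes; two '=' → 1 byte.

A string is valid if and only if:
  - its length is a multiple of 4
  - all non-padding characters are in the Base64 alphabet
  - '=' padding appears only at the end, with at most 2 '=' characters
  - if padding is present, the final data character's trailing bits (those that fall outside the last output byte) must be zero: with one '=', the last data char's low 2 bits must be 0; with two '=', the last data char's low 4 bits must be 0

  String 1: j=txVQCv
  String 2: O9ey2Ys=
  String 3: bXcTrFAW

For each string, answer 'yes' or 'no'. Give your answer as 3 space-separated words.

String 1: 'j=txVQCv' → invalid (bad char(s): ['=']; '=' in middle)
String 2: 'O9ey2Ys=' → valid
String 3: 'bXcTrFAW' → valid

Answer: no yes yes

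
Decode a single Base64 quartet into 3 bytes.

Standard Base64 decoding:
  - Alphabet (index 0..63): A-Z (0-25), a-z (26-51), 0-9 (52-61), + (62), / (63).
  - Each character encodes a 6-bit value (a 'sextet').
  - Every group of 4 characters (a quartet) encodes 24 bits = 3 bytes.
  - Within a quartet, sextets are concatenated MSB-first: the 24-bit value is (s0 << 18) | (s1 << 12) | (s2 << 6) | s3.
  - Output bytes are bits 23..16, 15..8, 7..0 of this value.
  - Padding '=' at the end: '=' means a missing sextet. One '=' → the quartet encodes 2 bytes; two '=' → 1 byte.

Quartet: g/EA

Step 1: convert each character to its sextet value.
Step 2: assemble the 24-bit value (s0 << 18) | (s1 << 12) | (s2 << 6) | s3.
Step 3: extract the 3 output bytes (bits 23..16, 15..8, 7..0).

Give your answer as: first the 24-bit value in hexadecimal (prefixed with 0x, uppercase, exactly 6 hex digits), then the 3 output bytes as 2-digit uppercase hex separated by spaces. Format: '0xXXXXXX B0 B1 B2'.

Sextets: g=32, /=63, E=4, A=0
24-bit: (32<<18) | (63<<12) | (4<<6) | 0
      = 0x800000 | 0x03F000 | 0x000100 | 0x000000
      = 0x83F100
Bytes: (v>>16)&0xFF=83, (v>>8)&0xFF=F1, v&0xFF=00

Answer: 0x83F100 83 F1 00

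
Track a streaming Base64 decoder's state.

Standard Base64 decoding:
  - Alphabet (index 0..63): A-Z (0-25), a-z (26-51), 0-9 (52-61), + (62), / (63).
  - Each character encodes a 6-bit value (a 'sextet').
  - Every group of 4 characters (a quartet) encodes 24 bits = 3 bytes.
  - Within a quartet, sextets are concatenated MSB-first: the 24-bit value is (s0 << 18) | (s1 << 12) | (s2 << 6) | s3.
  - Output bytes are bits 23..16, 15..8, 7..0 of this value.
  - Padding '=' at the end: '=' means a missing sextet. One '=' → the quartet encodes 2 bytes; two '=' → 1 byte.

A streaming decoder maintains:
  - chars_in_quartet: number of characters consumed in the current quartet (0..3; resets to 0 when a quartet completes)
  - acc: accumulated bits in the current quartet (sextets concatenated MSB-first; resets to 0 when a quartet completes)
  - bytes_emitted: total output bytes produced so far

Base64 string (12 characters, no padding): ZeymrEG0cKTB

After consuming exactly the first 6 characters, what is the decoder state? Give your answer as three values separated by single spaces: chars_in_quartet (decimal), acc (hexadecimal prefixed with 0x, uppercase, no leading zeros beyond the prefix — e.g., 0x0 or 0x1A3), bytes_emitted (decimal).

After char 0 ('Z'=25): chars_in_quartet=1 acc=0x19 bytes_emitted=0
After char 1 ('e'=30): chars_in_quartet=2 acc=0x65E bytes_emitted=0
After char 2 ('y'=50): chars_in_quartet=3 acc=0x197B2 bytes_emitted=0
After char 3 ('m'=38): chars_in_quartet=4 acc=0x65ECA6 -> emit 65 EC A6, reset; bytes_emitted=3
After char 4 ('r'=43): chars_in_quartet=1 acc=0x2B bytes_emitted=3
After char 5 ('E'=4): chars_in_quartet=2 acc=0xAC4 bytes_emitted=3

Answer: 2 0xAC4 3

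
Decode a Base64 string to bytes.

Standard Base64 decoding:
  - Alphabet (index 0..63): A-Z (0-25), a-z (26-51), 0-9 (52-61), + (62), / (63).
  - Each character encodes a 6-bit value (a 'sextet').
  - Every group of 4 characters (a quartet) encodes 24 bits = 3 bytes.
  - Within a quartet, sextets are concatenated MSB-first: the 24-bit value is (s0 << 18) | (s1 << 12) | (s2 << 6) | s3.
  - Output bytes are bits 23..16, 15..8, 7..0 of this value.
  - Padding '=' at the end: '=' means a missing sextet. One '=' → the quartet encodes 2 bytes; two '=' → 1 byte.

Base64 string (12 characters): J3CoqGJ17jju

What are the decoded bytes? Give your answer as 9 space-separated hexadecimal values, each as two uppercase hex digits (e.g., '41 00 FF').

After char 0 ('J'=9): chars_in_quartet=1 acc=0x9 bytes_emitted=0
After char 1 ('3'=55): chars_in_quartet=2 acc=0x277 bytes_emitted=0
After char 2 ('C'=2): chars_in_quartet=3 acc=0x9DC2 bytes_emitted=0
After char 3 ('o'=40): chars_in_quartet=4 acc=0x2770A8 -> emit 27 70 A8, reset; bytes_emitted=3
After char 4 ('q'=42): chars_in_quartet=1 acc=0x2A bytes_emitted=3
After char 5 ('G'=6): chars_in_quartet=2 acc=0xA86 bytes_emitted=3
After char 6 ('J'=9): chars_in_quartet=3 acc=0x2A189 bytes_emitted=3
After char 7 ('1'=53): chars_in_quartet=4 acc=0xA86275 -> emit A8 62 75, reset; bytes_emitted=6
After char 8 ('7'=59): chars_in_quartet=1 acc=0x3B bytes_emitted=6
After char 9 ('j'=35): chars_in_quartet=2 acc=0xEE3 bytes_emitted=6
After char 10 ('j'=35): chars_in_quartet=3 acc=0x3B8E3 bytes_emitted=6
After char 11 ('u'=46): chars_in_quartet=4 acc=0xEE38EE -> emit EE 38 EE, reset; bytes_emitted=9

Answer: 27 70 A8 A8 62 75 EE 38 EE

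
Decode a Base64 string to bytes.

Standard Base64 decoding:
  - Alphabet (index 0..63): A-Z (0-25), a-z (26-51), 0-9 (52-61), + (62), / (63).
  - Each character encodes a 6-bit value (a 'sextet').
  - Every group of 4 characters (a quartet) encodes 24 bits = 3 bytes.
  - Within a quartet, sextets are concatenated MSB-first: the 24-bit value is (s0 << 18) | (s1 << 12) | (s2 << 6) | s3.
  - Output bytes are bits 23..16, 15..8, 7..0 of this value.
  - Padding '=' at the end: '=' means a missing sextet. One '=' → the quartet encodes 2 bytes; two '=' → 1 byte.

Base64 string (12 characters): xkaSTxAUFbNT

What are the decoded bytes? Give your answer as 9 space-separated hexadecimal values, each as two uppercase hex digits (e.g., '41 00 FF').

After char 0 ('x'=49): chars_in_quartet=1 acc=0x31 bytes_emitted=0
After char 1 ('k'=36): chars_in_quartet=2 acc=0xC64 bytes_emitted=0
After char 2 ('a'=26): chars_in_quartet=3 acc=0x3191A bytes_emitted=0
After char 3 ('S'=18): chars_in_quartet=4 acc=0xC64692 -> emit C6 46 92, reset; bytes_emitted=3
After char 4 ('T'=19): chars_in_quartet=1 acc=0x13 bytes_emitted=3
After char 5 ('x'=49): chars_in_quartet=2 acc=0x4F1 bytes_emitted=3
After char 6 ('A'=0): chars_in_quartet=3 acc=0x13C40 bytes_emitted=3
After char 7 ('U'=20): chars_in_quartet=4 acc=0x4F1014 -> emit 4F 10 14, reset; bytes_emitted=6
After char 8 ('F'=5): chars_in_quartet=1 acc=0x5 bytes_emitted=6
After char 9 ('b'=27): chars_in_quartet=2 acc=0x15B bytes_emitted=6
After char 10 ('N'=13): chars_in_quartet=3 acc=0x56CD bytes_emitted=6
After char 11 ('T'=19): chars_in_quartet=4 acc=0x15B353 -> emit 15 B3 53, reset; bytes_emitted=9

Answer: C6 46 92 4F 10 14 15 B3 53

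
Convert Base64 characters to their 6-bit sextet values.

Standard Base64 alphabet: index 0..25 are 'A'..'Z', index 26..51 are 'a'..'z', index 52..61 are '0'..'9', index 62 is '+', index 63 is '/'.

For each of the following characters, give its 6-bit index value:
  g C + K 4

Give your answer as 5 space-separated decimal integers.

'g': a..z range, 26 + ord('g') − ord('a') = 32
'C': A..Z range, ord('C') − ord('A') = 2
'+': index 62
'K': A..Z range, ord('K') − ord('A') = 10
'4': 0..9 range, 52 + ord('4') − ord('0') = 56

Answer: 32 2 62 10 56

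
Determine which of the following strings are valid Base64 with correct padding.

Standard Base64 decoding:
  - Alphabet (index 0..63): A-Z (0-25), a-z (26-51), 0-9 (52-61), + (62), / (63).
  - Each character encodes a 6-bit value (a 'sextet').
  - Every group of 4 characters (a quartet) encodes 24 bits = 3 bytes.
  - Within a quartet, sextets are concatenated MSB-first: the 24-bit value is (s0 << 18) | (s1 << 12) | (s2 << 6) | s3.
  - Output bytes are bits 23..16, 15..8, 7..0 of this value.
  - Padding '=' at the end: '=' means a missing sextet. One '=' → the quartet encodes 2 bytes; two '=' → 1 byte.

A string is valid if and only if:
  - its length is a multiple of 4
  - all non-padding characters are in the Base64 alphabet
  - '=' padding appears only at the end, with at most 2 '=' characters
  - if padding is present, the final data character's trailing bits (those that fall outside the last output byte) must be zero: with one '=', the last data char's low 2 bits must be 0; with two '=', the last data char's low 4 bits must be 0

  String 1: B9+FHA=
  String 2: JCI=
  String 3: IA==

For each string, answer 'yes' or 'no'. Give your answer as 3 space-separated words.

Answer: no yes yes

Derivation:
String 1: 'B9+FHA=' → invalid (len=7 not mult of 4)
String 2: 'JCI=' → valid
String 3: 'IA==' → valid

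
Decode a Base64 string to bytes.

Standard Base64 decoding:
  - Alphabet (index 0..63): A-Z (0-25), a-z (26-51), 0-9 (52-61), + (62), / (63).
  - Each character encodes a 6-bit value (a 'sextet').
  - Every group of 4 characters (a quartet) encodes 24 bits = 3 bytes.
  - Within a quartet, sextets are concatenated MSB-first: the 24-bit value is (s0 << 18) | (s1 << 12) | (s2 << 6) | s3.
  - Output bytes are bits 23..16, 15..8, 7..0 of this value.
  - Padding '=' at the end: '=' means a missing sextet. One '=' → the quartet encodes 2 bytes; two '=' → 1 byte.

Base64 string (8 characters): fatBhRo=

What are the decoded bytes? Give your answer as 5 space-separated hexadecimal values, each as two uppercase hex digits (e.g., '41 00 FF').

Answer: 7D AB 41 85 1A

Derivation:
After char 0 ('f'=31): chars_in_quartet=1 acc=0x1F bytes_emitted=0
After char 1 ('a'=26): chars_in_quartet=2 acc=0x7DA bytes_emitted=0
After char 2 ('t'=45): chars_in_quartet=3 acc=0x1F6AD bytes_emitted=0
After char 3 ('B'=1): chars_in_quartet=4 acc=0x7DAB41 -> emit 7D AB 41, reset; bytes_emitted=3
After char 4 ('h'=33): chars_in_quartet=1 acc=0x21 bytes_emitted=3
After char 5 ('R'=17): chars_in_quartet=2 acc=0x851 bytes_emitted=3
After char 6 ('o'=40): chars_in_quartet=3 acc=0x21468 bytes_emitted=3
Padding '=': partial quartet acc=0x21468 -> emit 85 1A; bytes_emitted=5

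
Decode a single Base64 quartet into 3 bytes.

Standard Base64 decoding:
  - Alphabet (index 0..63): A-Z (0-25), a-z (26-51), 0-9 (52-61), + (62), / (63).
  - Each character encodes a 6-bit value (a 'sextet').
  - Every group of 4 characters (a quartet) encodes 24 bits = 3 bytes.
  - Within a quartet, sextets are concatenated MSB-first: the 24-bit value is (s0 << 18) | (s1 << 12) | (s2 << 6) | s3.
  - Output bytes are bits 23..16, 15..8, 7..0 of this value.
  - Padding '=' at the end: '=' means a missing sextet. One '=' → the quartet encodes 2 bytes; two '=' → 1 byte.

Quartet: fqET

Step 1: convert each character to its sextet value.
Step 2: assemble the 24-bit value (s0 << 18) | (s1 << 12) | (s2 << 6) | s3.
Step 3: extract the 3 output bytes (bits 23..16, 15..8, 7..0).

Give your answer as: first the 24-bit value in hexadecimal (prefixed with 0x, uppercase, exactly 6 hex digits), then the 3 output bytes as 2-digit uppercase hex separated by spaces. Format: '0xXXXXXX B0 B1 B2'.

Answer: 0x7EA113 7E A1 13

Derivation:
Sextets: f=31, q=42, E=4, T=19
24-bit: (31<<18) | (42<<12) | (4<<6) | 19
      = 0x7C0000 | 0x02A000 | 0x000100 | 0x000013
      = 0x7EA113
Bytes: (v>>16)&0xFF=7E, (v>>8)&0xFF=A1, v&0xFF=13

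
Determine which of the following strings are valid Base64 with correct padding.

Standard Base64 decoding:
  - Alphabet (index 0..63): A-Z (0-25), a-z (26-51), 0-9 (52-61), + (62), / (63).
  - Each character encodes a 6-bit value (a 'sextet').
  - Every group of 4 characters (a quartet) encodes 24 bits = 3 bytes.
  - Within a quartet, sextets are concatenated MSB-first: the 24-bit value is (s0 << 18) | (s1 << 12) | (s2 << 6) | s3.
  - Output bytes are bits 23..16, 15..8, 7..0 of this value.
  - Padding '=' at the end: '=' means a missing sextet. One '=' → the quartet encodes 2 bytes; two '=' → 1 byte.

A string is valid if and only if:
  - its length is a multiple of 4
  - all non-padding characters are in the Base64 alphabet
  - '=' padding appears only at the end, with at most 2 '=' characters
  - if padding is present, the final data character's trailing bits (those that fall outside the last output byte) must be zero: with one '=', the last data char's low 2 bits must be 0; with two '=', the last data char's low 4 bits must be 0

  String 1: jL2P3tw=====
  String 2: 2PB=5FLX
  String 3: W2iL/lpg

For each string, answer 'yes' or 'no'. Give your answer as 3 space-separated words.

String 1: 'jL2P3tw=====' → invalid (5 pad chars (max 2))
String 2: '2PB=5FLX' → invalid (bad char(s): ['=']; '=' in middle)
String 3: 'W2iL/lpg' → valid

Answer: no no yes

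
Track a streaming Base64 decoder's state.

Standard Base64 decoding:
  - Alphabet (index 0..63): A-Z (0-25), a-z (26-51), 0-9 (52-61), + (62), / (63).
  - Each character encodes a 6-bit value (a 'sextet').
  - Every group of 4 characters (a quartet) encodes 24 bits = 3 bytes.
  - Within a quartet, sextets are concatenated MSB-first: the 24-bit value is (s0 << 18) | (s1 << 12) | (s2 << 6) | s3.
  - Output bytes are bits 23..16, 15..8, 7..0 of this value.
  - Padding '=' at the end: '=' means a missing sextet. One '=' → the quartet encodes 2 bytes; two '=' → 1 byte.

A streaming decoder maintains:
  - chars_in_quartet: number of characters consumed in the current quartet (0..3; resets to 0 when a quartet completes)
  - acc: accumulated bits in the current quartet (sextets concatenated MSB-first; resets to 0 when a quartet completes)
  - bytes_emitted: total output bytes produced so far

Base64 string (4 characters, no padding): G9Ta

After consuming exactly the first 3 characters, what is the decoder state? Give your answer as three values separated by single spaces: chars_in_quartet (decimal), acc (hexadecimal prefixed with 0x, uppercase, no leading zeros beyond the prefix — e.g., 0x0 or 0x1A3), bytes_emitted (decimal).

Answer: 3 0x6F53 0

Derivation:
After char 0 ('G'=6): chars_in_quartet=1 acc=0x6 bytes_emitted=0
After char 1 ('9'=61): chars_in_quartet=2 acc=0x1BD bytes_emitted=0
After char 2 ('T'=19): chars_in_quartet=3 acc=0x6F53 bytes_emitted=0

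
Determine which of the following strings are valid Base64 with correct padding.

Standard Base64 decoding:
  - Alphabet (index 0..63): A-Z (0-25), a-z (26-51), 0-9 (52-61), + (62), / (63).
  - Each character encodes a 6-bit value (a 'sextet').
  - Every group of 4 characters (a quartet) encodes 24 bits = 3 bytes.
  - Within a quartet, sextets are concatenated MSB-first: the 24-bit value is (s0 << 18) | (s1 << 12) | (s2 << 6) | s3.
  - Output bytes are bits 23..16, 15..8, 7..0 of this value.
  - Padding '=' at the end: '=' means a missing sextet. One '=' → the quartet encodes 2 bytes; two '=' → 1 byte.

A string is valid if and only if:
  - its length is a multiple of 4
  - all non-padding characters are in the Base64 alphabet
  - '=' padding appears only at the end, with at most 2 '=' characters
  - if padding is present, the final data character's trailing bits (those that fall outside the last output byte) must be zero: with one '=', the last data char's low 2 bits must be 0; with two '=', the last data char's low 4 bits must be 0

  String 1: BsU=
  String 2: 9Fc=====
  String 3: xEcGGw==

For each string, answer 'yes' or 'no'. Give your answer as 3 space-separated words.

String 1: 'BsU=' → valid
String 2: '9Fc=====' → invalid (5 pad chars (max 2))
String 3: 'xEcGGw==' → valid

Answer: yes no yes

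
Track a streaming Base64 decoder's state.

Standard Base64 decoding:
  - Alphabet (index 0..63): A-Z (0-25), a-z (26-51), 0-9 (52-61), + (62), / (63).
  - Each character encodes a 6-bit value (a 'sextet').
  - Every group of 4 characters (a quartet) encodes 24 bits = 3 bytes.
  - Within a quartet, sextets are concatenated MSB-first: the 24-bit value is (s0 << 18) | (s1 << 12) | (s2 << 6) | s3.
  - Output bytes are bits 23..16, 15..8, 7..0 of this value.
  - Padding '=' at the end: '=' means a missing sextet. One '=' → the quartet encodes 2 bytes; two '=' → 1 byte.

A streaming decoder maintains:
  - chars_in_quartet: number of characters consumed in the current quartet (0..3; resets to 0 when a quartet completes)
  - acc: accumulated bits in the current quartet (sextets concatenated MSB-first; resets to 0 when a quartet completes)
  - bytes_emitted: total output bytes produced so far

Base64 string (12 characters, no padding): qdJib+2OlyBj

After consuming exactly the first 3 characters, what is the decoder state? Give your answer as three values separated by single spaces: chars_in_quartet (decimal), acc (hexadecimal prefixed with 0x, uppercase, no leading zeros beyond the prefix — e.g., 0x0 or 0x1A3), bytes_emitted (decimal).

After char 0 ('q'=42): chars_in_quartet=1 acc=0x2A bytes_emitted=0
After char 1 ('d'=29): chars_in_quartet=2 acc=0xA9D bytes_emitted=0
After char 2 ('J'=9): chars_in_quartet=3 acc=0x2A749 bytes_emitted=0

Answer: 3 0x2A749 0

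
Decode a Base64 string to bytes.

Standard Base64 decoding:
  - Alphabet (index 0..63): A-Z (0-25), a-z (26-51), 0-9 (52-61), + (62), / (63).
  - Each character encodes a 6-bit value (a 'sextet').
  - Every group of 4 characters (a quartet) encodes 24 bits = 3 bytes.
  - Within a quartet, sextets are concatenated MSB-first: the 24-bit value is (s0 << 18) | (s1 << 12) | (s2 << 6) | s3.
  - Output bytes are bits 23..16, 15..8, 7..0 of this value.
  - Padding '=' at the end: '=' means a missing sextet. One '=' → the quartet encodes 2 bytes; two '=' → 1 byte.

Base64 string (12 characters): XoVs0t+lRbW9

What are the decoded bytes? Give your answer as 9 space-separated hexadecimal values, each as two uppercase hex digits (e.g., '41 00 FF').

Answer: 5E 85 6C D2 DF A5 45 B5 BD

Derivation:
After char 0 ('X'=23): chars_in_quartet=1 acc=0x17 bytes_emitted=0
After char 1 ('o'=40): chars_in_quartet=2 acc=0x5E8 bytes_emitted=0
After char 2 ('V'=21): chars_in_quartet=3 acc=0x17A15 bytes_emitted=0
After char 3 ('s'=44): chars_in_quartet=4 acc=0x5E856C -> emit 5E 85 6C, reset; bytes_emitted=3
After char 4 ('0'=52): chars_in_quartet=1 acc=0x34 bytes_emitted=3
After char 5 ('t'=45): chars_in_quartet=2 acc=0xD2D bytes_emitted=3
After char 6 ('+'=62): chars_in_quartet=3 acc=0x34B7E bytes_emitted=3
After char 7 ('l'=37): chars_in_quartet=4 acc=0xD2DFA5 -> emit D2 DF A5, reset; bytes_emitted=6
After char 8 ('R'=17): chars_in_quartet=1 acc=0x11 bytes_emitted=6
After char 9 ('b'=27): chars_in_quartet=2 acc=0x45B bytes_emitted=6
After char 10 ('W'=22): chars_in_quartet=3 acc=0x116D6 bytes_emitted=6
After char 11 ('9'=61): chars_in_quartet=4 acc=0x45B5BD -> emit 45 B5 BD, reset; bytes_emitted=9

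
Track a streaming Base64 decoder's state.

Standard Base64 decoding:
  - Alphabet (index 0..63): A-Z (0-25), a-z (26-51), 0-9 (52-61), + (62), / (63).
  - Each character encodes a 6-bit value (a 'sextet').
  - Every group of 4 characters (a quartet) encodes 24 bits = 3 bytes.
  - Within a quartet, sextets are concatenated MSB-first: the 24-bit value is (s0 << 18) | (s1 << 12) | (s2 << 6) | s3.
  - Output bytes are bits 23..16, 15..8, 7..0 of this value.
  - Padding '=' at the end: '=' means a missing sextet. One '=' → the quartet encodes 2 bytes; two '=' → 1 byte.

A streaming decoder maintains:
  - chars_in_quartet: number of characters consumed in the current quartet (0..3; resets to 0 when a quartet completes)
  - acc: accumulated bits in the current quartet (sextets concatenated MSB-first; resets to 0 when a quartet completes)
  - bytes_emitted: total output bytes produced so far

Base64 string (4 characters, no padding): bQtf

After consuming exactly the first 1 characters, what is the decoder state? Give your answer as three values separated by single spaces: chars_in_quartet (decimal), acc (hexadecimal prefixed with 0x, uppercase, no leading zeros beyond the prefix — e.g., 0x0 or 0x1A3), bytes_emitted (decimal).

After char 0 ('b'=27): chars_in_quartet=1 acc=0x1B bytes_emitted=0

Answer: 1 0x1B 0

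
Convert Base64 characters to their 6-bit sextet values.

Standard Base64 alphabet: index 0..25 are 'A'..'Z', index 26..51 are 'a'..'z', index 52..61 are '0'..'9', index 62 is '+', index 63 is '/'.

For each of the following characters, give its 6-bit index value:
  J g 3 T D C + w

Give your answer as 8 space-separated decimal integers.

'J': A..Z range, ord('J') − ord('A') = 9
'g': a..z range, 26 + ord('g') − ord('a') = 32
'3': 0..9 range, 52 + ord('3') − ord('0') = 55
'T': A..Z range, ord('T') − ord('A') = 19
'D': A..Z range, ord('D') − ord('A') = 3
'C': A..Z range, ord('C') − ord('A') = 2
'+': index 62
'w': a..z range, 26 + ord('w') − ord('a') = 48

Answer: 9 32 55 19 3 2 62 48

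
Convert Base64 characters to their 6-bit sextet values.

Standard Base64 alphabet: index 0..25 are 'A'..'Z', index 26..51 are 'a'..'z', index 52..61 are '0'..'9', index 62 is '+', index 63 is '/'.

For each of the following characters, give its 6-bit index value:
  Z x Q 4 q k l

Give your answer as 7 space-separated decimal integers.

'Z': A..Z range, ord('Z') − ord('A') = 25
'x': a..z range, 26 + ord('x') − ord('a') = 49
'Q': A..Z range, ord('Q') − ord('A') = 16
'4': 0..9 range, 52 + ord('4') − ord('0') = 56
'q': a..z range, 26 + ord('q') − ord('a') = 42
'k': a..z range, 26 + ord('k') − ord('a') = 36
'l': a..z range, 26 + ord('l') − ord('a') = 37

Answer: 25 49 16 56 42 36 37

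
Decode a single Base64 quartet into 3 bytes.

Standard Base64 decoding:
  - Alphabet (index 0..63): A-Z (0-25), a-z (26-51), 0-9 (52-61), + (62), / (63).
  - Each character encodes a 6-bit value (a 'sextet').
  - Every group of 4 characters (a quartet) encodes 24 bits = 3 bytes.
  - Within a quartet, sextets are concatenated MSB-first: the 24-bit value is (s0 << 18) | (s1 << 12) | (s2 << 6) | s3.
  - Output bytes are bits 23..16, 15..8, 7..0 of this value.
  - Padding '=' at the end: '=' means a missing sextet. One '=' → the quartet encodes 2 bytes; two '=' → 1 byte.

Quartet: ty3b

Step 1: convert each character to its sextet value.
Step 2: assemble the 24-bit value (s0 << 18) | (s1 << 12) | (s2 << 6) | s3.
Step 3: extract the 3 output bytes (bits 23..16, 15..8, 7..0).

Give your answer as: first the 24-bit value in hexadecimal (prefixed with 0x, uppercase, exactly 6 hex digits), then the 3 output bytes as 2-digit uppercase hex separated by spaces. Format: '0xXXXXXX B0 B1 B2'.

Sextets: t=45, y=50, 3=55, b=27
24-bit: (45<<18) | (50<<12) | (55<<6) | 27
      = 0xB40000 | 0x032000 | 0x000DC0 | 0x00001B
      = 0xB72DDB
Bytes: (v>>16)&0xFF=B7, (v>>8)&0xFF=2D, v&0xFF=DB

Answer: 0xB72DDB B7 2D DB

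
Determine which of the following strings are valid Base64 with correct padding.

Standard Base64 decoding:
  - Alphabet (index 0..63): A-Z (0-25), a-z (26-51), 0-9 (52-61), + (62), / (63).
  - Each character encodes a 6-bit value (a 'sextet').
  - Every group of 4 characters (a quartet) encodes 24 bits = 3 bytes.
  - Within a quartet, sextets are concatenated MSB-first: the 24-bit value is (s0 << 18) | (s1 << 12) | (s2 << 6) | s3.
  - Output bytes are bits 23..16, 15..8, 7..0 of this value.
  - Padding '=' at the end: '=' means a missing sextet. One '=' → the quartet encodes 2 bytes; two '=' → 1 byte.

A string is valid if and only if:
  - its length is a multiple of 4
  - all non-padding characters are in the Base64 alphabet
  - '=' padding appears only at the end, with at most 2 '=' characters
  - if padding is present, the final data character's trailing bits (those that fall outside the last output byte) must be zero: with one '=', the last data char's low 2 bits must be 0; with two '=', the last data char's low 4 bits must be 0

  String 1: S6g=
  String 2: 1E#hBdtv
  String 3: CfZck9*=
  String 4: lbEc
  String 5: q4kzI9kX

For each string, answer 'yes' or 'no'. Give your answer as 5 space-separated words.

String 1: 'S6g=' → valid
String 2: '1E#hBdtv' → invalid (bad char(s): ['#'])
String 3: 'CfZck9*=' → invalid (bad char(s): ['*'])
String 4: 'lbEc' → valid
String 5: 'q4kzI9kX' → valid

Answer: yes no no yes yes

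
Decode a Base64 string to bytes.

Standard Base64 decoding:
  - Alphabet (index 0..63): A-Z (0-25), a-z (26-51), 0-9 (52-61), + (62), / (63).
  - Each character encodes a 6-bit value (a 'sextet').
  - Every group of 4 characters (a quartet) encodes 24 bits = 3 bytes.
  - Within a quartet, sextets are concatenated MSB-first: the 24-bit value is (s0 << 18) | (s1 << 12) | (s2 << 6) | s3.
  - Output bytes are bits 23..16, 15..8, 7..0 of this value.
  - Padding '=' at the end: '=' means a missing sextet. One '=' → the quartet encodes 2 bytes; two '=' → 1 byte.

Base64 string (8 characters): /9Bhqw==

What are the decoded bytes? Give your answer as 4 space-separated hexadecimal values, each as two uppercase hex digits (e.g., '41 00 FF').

After char 0 ('/'=63): chars_in_quartet=1 acc=0x3F bytes_emitted=0
After char 1 ('9'=61): chars_in_quartet=2 acc=0xFFD bytes_emitted=0
After char 2 ('B'=1): chars_in_quartet=3 acc=0x3FF41 bytes_emitted=0
After char 3 ('h'=33): chars_in_quartet=4 acc=0xFFD061 -> emit FF D0 61, reset; bytes_emitted=3
After char 4 ('q'=42): chars_in_quartet=1 acc=0x2A bytes_emitted=3
After char 5 ('w'=48): chars_in_quartet=2 acc=0xAB0 bytes_emitted=3
Padding '==': partial quartet acc=0xAB0 -> emit AB; bytes_emitted=4

Answer: FF D0 61 AB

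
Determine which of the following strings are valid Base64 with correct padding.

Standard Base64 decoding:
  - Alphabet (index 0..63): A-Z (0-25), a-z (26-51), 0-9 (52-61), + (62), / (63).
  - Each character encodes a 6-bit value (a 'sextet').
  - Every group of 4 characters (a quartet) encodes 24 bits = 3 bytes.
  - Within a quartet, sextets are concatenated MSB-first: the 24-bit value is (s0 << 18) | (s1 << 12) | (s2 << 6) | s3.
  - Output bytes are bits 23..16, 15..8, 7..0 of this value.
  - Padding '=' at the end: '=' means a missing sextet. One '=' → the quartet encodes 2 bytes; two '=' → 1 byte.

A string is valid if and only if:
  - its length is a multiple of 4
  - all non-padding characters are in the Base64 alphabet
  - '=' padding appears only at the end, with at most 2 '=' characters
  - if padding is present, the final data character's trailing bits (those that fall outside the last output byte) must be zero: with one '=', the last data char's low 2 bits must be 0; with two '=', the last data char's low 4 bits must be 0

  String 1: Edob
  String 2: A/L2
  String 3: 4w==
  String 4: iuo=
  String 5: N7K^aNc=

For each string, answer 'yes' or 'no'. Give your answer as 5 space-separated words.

String 1: 'Edob' → valid
String 2: 'A/L2' → valid
String 3: '4w==' → valid
String 4: 'iuo=' → valid
String 5: 'N7K^aNc=' → invalid (bad char(s): ['^'])

Answer: yes yes yes yes no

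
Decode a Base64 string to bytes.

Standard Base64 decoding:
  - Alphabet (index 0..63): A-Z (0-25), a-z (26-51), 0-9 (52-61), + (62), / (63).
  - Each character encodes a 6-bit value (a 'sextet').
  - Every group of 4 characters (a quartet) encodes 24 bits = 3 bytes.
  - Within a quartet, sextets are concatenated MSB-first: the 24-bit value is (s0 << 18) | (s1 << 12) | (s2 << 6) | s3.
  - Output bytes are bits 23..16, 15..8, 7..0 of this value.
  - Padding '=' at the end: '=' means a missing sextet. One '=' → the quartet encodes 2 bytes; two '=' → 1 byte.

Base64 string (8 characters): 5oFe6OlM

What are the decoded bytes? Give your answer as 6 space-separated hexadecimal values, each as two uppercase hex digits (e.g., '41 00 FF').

Answer: E6 81 5E E8 E9 4C

Derivation:
After char 0 ('5'=57): chars_in_quartet=1 acc=0x39 bytes_emitted=0
After char 1 ('o'=40): chars_in_quartet=2 acc=0xE68 bytes_emitted=0
After char 2 ('F'=5): chars_in_quartet=3 acc=0x39A05 bytes_emitted=0
After char 3 ('e'=30): chars_in_quartet=4 acc=0xE6815E -> emit E6 81 5E, reset; bytes_emitted=3
After char 4 ('6'=58): chars_in_quartet=1 acc=0x3A bytes_emitted=3
After char 5 ('O'=14): chars_in_quartet=2 acc=0xE8E bytes_emitted=3
After char 6 ('l'=37): chars_in_quartet=3 acc=0x3A3A5 bytes_emitted=3
After char 7 ('M'=12): chars_in_quartet=4 acc=0xE8E94C -> emit E8 E9 4C, reset; bytes_emitted=6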